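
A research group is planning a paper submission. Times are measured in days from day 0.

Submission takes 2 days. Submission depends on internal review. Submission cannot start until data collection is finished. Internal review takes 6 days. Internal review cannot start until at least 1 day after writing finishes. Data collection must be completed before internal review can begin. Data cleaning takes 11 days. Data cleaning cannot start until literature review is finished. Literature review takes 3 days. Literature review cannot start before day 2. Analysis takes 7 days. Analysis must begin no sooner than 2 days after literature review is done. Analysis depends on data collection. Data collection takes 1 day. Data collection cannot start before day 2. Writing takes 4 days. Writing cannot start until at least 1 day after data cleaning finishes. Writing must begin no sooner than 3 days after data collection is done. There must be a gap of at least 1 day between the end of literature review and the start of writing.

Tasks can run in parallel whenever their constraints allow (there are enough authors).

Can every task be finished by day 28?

After its own release at day 2, data collection can start at day 2 and finishes at day 3.
Literature review waits on its own release at day 2, so it starts at day 2 and finishes at 2 + 3 = day 5.
For analysis: literature review (finishes day 5, plus 2-day gap → day 7); data collection (finishes day 3). Taking the maximum gives a start of day 7, and it finishes at 7 + 7 = day 14.
Data cleaning waits on literature review (finishes day 5), so it starts at day 5 and finishes at 5 + 11 = day 16.
For writing: data cleaning (finishes day 16, plus 1-day gap → day 17); data collection (finishes day 3, plus 3-day gap → day 6); literature review (finishes day 5, plus 1-day gap → day 6). Taking the maximum gives a start of day 17, and it finishes at 17 + 4 = day 21.
For internal review: writing (finishes day 21, plus 1-day gap → day 22); data collection (finishes day 3). Taking the maximum gives a start of day 22, and it finishes at 22 + 6 = day 28.
For submission: internal review (finishes day 28); data collection (finishes day 3). Taking the maximum gives a start of day 28, and it finishes at 28 + 2 = day 30.
The earliest everything can be done is day 30, which is after the deadline of 28, so it is not possible.

No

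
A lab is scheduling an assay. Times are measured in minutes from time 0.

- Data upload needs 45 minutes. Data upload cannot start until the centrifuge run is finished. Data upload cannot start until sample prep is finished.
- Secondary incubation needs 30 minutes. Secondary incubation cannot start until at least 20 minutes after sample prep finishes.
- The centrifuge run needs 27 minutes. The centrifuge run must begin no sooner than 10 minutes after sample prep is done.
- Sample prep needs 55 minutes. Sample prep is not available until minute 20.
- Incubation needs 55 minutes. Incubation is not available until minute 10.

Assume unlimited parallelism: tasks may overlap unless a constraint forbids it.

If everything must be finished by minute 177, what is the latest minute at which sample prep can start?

40

Data upload must finish by minute 177; it takes 45 minutes, so it must start by 177 − 45 = minute 132.
The centrifuge run has to be done before data upload (must start by minute 132). That means finishing by minute 132, i.e. starting by 132 − 27 = minute 105.
Secondary incubation has no dependents, so it just needs to finish by minute 177. Starting by 177 − 30 = minute 147 achieves that.
Sample prep has several dependents: the centrifuge run (must start by minute 105, minus 10-minute gap → minute 95); secondary incubation (must start by minute 147, minus 20-minute gap → minute 127); data upload (must start by minute 132). The earliest of those limits is minute 95, so sample prep must start by 95 − 55 = minute 40.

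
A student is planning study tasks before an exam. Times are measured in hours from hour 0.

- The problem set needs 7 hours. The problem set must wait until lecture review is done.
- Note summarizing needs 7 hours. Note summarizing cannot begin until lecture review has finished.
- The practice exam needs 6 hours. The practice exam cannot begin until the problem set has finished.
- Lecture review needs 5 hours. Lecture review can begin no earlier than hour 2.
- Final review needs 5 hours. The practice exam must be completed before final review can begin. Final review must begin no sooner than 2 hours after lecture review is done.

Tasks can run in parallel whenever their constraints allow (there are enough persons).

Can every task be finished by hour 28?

Yes

Lecture review waits on its own release at hour 2, so it starts at hour 2 and finishes at 2 + 5 = hour 7.
Note summarizing cannot begin until lecture review (finishes hour 7). It runs from hour 7 to 7 + 7 = hour 14.
The problem set cannot begin until lecture review (finishes hour 7). It runs from hour 7 to 7 + 7 = hour 14.
After the problem set (finishes hour 14), the practice exam can start at hour 14 and finishes at hour 20.
Final review has to wait for the practice exam (finishes hour 20); lecture review (finishes hour 7, plus 2-hour gap → hour 9). The latest of these is hour 20, so final review runs hour 20 to 20 + 5 = hour 25.
Every task is finished by hour 25, which is no later than the deadline of 28, so the schedule is feasible.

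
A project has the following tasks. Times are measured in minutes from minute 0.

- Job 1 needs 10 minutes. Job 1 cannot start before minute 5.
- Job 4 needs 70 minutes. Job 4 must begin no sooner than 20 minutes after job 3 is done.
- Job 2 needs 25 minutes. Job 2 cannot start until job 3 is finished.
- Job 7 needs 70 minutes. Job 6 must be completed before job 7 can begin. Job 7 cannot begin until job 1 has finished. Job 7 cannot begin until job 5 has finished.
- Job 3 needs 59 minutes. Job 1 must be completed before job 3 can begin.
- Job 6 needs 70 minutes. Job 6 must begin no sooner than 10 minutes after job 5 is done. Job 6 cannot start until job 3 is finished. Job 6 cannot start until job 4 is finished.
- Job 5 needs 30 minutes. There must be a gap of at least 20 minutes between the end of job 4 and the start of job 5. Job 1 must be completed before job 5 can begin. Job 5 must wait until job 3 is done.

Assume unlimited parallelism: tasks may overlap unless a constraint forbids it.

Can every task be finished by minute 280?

No

Job 1 waits on its own release at minute 5, so it starts at minute 5 and finishes at 5 + 10 = minute 15.
Job 3 waits on job 1 (finishes minute 15), so it starts at minute 15 and finishes at 15 + 59 = minute 74.
Job 4 cannot begin until job 3 (finishes minute 74, plus 20-minute gap → minute 94). It runs from minute 94 to 94 + 70 = minute 164.
Job 5 needs all of job 4 (finishes minute 164, plus 20-minute gap → minute 184); job 1 (finishes minute 15); job 3 (finishes minute 74). That puts its earliest start at minute 184; it finishes at 184 + 30 = minute 214.
Job 6 has to wait for job 5 (finishes minute 214, plus 10-minute gap → minute 224); job 3 (finishes minute 74); job 4 (finishes minute 164). The latest of these is minute 224, so job 6 runs minute 224 to 224 + 70 = minute 294.
Job 7 has to wait for job 6 (finishes minute 294); job 1 (finishes minute 15); job 5 (finishes minute 214). The latest of these is minute 294, so job 7 runs minute 294 to 294 + 70 = minute 364.
Job 2 cannot begin until job 3 (finishes minute 74). It runs from minute 74 to 74 + 25 = minute 99.
The earliest everything can be done is minute 364, which is after the deadline of 280, so it is not possible.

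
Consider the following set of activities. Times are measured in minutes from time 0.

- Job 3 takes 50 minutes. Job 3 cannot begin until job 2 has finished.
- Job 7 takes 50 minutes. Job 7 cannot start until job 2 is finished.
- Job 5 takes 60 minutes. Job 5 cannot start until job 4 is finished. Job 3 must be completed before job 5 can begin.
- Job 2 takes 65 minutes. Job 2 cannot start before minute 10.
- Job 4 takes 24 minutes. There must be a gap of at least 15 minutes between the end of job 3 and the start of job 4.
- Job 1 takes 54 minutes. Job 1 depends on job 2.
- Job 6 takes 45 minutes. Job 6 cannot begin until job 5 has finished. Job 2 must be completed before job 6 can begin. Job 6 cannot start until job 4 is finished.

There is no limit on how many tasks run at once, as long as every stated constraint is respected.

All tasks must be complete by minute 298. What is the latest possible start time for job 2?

39

To finish by minute 298, job 1 (duration 54) must start no later than minute 244.
To finish by minute 298, job 6 (duration 45) must start no later than minute 253.
Job 5 feeds into job 6 (must start by minute 253); so job 5 must finish by minute 253 and therefore start by minute 193.
For job 4: job 5 (must start by minute 193); job 6 (must start by minute 253). The most restrictive is minute 193; with a 24-minute duration, job 4 must start by minute 169.
For job 3: job 4 (must start by minute 169, minus 15-minute gap → minute 154); job 5 (must start by minute 193). The most restrictive is minute 154; with a 50-minute duration, job 3 must start by minute 104.
Job 7 has no dependents, so it just needs to finish by minute 298. Starting by 298 − 50 = minute 248 achieves that.
Job 2 feeds job 1 (must start by minute 244); job 3 (must start by minute 104); job 6 (must start by minute 253); job 7 (must start by minute 248). Taking the minimum, job 2 must finish by minute 104 and start by 104 − 65 = minute 39.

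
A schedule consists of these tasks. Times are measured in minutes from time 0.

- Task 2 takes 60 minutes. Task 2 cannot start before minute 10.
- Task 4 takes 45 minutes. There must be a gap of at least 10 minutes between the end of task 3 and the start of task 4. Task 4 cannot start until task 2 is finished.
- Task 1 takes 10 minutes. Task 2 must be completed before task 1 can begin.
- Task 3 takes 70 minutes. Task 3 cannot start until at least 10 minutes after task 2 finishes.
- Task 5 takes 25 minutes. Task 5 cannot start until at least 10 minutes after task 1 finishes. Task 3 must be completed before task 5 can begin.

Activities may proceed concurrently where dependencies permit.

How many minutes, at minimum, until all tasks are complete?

Task 2 waits on its own release at minute 10, so it starts at minute 10 and finishes at 10 + 60 = minute 70.
After task 2 (finishes minute 70, plus 10-minute gap → minute 80), task 3 can start at minute 80 and finishes at minute 150.
For task 4: task 3 (finishes minute 150, plus 10-minute gap → minute 160); task 2 (finishes minute 70). Taking the maximum gives a start of minute 160, and it finishes at 160 + 45 = minute 205.
After task 2 (finishes minute 70), task 1 can start at minute 70 and finishes at minute 80.
For task 5: task 1 (finishes minute 80, plus 10-minute gap → minute 90); task 3 (finishes minute 150). Taking the maximum gives a start of minute 150, and it finishes at 150 + 25 = minute 175.
All tasks are finished once the last one completes. Finish times: Task 1 at 80, Task 2 at 70, Task 3 at 150, Task 4 at 205, Task 5 at 175. The latest is minute 205.

205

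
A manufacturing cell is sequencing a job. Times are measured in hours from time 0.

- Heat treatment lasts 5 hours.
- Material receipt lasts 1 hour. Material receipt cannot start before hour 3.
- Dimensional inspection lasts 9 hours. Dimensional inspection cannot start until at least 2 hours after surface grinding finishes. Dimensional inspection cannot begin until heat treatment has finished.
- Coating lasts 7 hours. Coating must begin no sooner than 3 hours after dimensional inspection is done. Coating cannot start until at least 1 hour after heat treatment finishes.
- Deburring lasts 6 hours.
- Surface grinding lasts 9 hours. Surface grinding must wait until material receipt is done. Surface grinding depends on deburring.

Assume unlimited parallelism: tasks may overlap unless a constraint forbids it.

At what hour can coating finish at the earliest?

36

Heat treatment can start immediately at hour 0; it finishes at hour 5.
Deburring has no prerequisites, so it starts at hour 0 and finishes at hour 6.
Material receipt waits on its own release at hour 3, so it starts at hour 3 and finishes at 3 + 1 = hour 4.
Surface grinding needs all of material receipt (finishes hour 4); deburring (finishes hour 6). That puts its earliest start at hour 6; it finishes at 6 + 9 = hour 15.
Dimensional inspection cannot start until surface grinding (finishes hour 15, plus 2-hour gap → hour 17); heat treatment (finishes hour 5). The controlling bound is hour 17, so dimensional inspection finishes at 17 + 9 = hour 26.
Coating has to wait for dimensional inspection (finishes hour 26, plus 3-hour gap → hour 29); heat treatment (finishes hour 5, plus 1-hour gap → hour 6). The latest of these is hour 29, so coating runs hour 29 to 29 + 7 = hour 36.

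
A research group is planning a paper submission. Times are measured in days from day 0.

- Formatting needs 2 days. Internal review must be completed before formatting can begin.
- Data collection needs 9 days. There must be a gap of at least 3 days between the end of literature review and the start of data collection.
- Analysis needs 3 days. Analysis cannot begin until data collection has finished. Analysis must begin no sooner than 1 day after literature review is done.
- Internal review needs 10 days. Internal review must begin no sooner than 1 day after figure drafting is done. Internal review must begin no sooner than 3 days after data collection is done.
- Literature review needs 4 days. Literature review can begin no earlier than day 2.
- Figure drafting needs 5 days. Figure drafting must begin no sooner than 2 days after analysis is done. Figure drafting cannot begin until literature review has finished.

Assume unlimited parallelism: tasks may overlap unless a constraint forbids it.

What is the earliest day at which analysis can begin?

18

Literature review cannot begin until its own release at day 2. It runs from day 2 to 2 + 4 = day 6.
After literature review (finishes day 6, plus 3-day gap → day 9), data collection can start at day 9 and finishes at day 18.
Analysis waits on data collection (finishes day 18); literature review (finishes day 6, plus 1-day gap → day 7). The latest of these is day 18, which is the earliest analysis can start.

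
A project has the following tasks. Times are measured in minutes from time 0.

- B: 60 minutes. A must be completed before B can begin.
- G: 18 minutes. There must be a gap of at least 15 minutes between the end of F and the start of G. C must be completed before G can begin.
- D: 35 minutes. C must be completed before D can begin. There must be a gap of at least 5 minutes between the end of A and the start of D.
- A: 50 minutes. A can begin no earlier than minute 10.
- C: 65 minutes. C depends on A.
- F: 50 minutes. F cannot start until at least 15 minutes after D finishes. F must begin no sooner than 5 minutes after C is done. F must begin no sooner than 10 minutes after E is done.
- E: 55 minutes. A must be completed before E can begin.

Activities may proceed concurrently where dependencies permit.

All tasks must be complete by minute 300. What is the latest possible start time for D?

To finish by minute 300, G (duration 18) must start no later than minute 282.
F feeds into G (must start by minute 282, minus 15-minute gap → minute 267); so F must finish by minute 267 and therefore start by minute 217.
D must finish before F (must start by minute 217, minus 15-minute gap → minute 202). With a 35-minute duration, D must start by 202 − 35 = minute 167.

167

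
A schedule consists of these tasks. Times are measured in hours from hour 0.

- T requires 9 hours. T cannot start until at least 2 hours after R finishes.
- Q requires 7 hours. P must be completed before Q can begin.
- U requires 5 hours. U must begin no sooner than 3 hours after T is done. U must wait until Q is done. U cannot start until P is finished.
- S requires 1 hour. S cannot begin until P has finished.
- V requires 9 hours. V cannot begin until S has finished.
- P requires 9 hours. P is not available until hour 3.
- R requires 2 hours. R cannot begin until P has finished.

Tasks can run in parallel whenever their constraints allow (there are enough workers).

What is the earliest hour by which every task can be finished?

33

P waits on its own release at hour 3, so it starts at hour 3 and finishes at 3 + 9 = hour 12.
S cannot begin until P (finishes hour 12). It runs from hour 12 to 12 + 1 = hour 13.
After S (finishes hour 13), V can start at hour 13 and finishes at hour 22.
After P (finishes hour 12), R can start at hour 12 and finishes at hour 14.
T cannot begin until R (finishes hour 14, plus 2-hour gap → hour 16). It runs from hour 16 to 16 + 9 = hour 25.
After P (finishes hour 12), Q can start at hour 12 and finishes at hour 19.
U cannot start until T (finishes hour 25, plus 3-hour gap → hour 28); Q (finishes hour 19); P (finishes hour 12). The controlling bound is hour 28, so U finishes at 28 + 5 = hour 33.
All tasks are finished once the last one completes. Finish times: P at 12, Q at 19, R at 14, S at 13, T at 25, U at 33, V at 22. The latest is hour 33.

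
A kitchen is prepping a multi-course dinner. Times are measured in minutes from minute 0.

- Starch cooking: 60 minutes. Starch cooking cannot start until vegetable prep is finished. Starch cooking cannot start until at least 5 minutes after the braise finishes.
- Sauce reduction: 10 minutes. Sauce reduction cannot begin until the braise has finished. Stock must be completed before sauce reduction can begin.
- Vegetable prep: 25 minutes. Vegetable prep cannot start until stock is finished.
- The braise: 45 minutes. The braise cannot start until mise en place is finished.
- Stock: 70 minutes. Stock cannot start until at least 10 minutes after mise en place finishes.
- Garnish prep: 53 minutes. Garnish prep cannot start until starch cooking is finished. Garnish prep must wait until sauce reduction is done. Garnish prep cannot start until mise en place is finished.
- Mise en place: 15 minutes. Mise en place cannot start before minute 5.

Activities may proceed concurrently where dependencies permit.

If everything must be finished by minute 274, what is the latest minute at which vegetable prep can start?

136

Garnish prep must finish by minute 274; it takes 53 minutes, so it must start by 274 − 53 = minute 221.
Starch cooking feeds into garnish prep (must start by minute 221); so starch cooking must finish by minute 221 and therefore start by minute 161.
Since starch cooking (must start by minute 161) depends on it, vegetable prep must finish by minute 161. Backing off its 25-minute duration gives a latest start of minute 136.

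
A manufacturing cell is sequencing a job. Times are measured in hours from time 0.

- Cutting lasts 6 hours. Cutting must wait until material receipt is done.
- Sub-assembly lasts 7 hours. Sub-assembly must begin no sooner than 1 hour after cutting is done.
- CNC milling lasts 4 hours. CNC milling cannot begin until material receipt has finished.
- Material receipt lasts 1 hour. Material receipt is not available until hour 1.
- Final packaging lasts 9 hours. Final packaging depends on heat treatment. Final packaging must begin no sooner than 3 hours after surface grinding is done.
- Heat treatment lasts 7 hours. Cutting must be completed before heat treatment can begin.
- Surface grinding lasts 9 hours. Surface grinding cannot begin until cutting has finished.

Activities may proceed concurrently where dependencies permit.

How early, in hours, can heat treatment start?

8

After its own release at hour 1, material receipt can start at hour 1 and finishes at hour 2.
After material receipt (finishes hour 2), cutting can start at hour 2 and finishes at hour 8.
Heat treatment waits on cutting (finishes hour 8), so the earliest it can start is hour 8.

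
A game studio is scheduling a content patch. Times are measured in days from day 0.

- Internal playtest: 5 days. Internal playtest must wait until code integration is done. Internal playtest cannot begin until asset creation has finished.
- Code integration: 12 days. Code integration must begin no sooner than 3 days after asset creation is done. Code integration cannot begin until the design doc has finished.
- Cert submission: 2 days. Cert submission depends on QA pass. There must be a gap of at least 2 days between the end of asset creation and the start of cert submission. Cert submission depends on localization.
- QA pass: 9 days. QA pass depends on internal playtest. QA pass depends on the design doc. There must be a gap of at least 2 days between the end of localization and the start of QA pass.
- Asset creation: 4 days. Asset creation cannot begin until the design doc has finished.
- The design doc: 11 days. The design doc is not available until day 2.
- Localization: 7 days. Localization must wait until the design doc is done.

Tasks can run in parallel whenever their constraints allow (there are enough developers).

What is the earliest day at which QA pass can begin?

After its own release at day 2, the design doc can start at day 2 and finishes at day 13.
After the design doc (finishes day 13), localization can start at day 13 and finishes at day 20.
Asset creation waits on the design doc (finishes day 13), so it starts at day 13 and finishes at 13 + 4 = day 17.
Code integration needs all of asset creation (finishes day 17, plus 3-day gap → day 20); the design doc (finishes day 13). That puts its earliest start at day 20; it finishes at 20 + 12 = day 32.
Internal playtest needs all of code integration (finishes day 32); asset creation (finishes day 17). That puts its earliest start at day 32; it finishes at 32 + 5 = day 37.
QA pass waits on internal playtest (finishes day 37); the design doc (finishes day 13); localization (finishes day 20, plus 2-day gap → day 22). The latest of these is day 37, which is the earliest QA pass can start.

37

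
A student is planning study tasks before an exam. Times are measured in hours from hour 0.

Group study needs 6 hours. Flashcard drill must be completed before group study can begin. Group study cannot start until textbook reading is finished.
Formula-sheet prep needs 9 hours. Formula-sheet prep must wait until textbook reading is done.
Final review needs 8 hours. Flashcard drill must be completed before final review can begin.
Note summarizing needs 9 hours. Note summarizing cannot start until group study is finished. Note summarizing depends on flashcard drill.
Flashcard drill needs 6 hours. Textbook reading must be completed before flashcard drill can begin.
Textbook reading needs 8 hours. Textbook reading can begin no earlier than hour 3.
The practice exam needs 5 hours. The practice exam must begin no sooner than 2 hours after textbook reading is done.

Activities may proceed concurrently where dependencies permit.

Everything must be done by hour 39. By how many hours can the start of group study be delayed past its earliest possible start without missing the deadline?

Textbook reading waits on its own release at hour 3, so it starts at hour 3 and finishes at 3 + 8 = hour 11.
Flashcard drill waits on textbook reading (finishes hour 11), so it starts at hour 11 and finishes at 11 + 6 = hour 17.
Group study cannot start until flashcard drill (finishes hour 17); textbook reading (finishes hour 11). The controlling bound is hour 17, so group study finishes at 17 + 6 = hour 23.

Working backward from the deadline:
To finish by hour 39, note summarizing (duration 9) must start no later than hour 30.
Group study must finish before note summarizing (must start by hour 30). With a 6-hour duration, group study must start by 30 − 6 = hour 24.
So group study can start as early as hour 17 and as late as hour 24, giving 24 − 17 = 7 hours of slack.

7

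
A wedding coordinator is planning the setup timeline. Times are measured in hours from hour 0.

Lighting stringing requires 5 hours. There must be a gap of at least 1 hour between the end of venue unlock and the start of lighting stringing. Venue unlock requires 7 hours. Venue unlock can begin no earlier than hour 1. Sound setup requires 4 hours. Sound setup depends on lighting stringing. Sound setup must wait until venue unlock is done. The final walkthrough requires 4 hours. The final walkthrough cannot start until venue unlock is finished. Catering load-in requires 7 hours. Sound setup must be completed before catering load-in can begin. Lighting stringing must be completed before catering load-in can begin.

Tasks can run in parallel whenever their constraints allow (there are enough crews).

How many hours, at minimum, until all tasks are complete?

Venue unlock cannot begin until its own release at hour 1. It runs from hour 1 to 1 + 7 = hour 8.
After venue unlock (finishes hour 8), the final walkthrough can start at hour 8 and finishes at hour 12.
After venue unlock (finishes hour 8, plus 1-hour gap → hour 9), lighting stringing can start at hour 9 and finishes at hour 14.
Sound setup needs all of lighting stringing (finishes hour 14); venue unlock (finishes hour 8). That puts its earliest start at hour 14; it finishes at 14 + 4 = hour 18.
For catering load-in: sound setup (finishes hour 18); lighting stringing (finishes hour 14). Taking the maximum gives a start of hour 18, and it finishes at 18 + 7 = hour 25.
All tasks are finished once the last one completes. Finish times: Venue unlock at 8, Lighting stringing at 14, Sound setup at 18, Catering load-in at 25, The final walkthrough at 12. The latest is hour 25.

25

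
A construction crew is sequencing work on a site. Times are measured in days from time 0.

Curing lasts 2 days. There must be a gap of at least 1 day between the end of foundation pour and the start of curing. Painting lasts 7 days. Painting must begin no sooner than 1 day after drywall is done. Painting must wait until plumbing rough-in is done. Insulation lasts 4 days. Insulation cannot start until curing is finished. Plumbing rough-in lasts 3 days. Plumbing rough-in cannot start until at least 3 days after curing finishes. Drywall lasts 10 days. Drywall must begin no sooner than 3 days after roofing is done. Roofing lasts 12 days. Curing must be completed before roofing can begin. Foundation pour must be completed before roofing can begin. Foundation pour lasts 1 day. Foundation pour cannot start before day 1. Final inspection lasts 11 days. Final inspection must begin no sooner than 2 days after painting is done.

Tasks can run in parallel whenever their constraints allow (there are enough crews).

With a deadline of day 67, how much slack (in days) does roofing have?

After its own release at day 1, foundation pour can start at day 1 and finishes at day 2.
Curing waits on foundation pour (finishes day 2, plus 1-day gap → day 3), so it starts at day 3 and finishes at 3 + 2 = day 5.
For roofing: curing (finishes day 5); foundation pour (finishes day 2). Taking the maximum gives a start of day 5, and it finishes at 5 + 12 = day 17.

Working backward from the deadline:
Final inspection must finish by day 67; it takes 11 days, so it must start by 67 − 11 = day 56.
Painting must finish before final inspection (must start by day 56, minus 2-day gap → day 54). With a 7-day duration, painting must start by 54 − 7 = day 47.
Drywall must finish before painting (must start by day 47, minus 1-day gap → day 46). With a 10-day duration, drywall must start by 46 − 10 = day 36.
Roofing feeds into drywall (must start by day 36, minus 3-day gap → day 33); so roofing must finish by day 33 and therefore start by day 21.
So roofing can start as early as day 5 and as late as day 21, giving 21 − 5 = 16 days of slack.

16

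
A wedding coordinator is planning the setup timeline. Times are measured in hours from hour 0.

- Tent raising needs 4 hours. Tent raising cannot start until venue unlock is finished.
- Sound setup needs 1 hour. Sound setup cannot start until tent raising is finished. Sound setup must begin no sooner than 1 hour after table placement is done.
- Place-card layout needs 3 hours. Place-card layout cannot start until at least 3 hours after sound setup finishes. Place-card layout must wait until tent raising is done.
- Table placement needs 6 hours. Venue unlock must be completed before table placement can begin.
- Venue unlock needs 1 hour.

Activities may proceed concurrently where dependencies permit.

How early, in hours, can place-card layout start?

12

Nothing blocks venue unlock, so it runs from hour 0 to hour 1.
Table placement waits on venue unlock (finishes hour 1), so it starts at hour 1 and finishes at 1 + 6 = hour 7.
Tent raising waits on venue unlock (finishes hour 1), so it starts at hour 1 and finishes at 1 + 4 = hour 5.
For sound setup: tent raising (finishes hour 5); table placement (finishes hour 7, plus 1-hour gap → hour 8). Taking the maximum gives a start of hour 8, and it finishes at 8 + 1 = hour 9.
Place-card layout waits on sound setup (finishes hour 9, plus 3-hour gap → hour 12); tent raising (finishes hour 5). The latest of these is hour 12, which is the earliest place-card layout can start.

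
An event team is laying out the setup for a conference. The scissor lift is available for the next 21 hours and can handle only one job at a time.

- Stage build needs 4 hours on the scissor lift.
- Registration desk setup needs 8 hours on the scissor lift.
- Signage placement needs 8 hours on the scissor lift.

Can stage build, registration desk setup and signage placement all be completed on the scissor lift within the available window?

Running back to back, the jobs need 4 + 8 + 8 = 20 hours on the scissor lift.
Since 20 ≤ 21, they fit within the window.

Yes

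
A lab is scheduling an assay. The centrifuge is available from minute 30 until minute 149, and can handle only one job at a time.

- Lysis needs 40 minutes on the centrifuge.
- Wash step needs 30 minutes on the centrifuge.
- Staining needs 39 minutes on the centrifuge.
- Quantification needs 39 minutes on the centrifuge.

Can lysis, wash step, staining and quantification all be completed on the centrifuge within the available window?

The centrifuge window is 149 − 30 = 119 minutes.
Running back to back, the jobs need 40 + 30 + 39 + 39 = 148 minutes on the centrifuge.
Since 148 > 119, they cannot all fit.

No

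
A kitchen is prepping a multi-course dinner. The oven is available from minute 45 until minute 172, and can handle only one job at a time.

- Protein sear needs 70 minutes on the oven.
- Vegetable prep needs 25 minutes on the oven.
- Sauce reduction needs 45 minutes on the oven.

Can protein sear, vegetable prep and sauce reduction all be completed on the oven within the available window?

No

The oven window is 172 − 45 = 127 minutes.
Running back to back, the jobs need 70 + 25 + 45 = 140 minutes on the oven.
Since 140 > 127, they cannot all fit.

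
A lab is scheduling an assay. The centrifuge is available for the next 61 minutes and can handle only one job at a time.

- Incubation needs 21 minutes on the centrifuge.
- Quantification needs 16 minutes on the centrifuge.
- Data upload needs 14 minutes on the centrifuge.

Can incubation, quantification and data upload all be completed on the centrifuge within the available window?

Yes

Running back to back, the jobs need 21 + 16 + 14 = 51 minutes on the centrifuge.
Since 51 ≤ 61, they fit within the window.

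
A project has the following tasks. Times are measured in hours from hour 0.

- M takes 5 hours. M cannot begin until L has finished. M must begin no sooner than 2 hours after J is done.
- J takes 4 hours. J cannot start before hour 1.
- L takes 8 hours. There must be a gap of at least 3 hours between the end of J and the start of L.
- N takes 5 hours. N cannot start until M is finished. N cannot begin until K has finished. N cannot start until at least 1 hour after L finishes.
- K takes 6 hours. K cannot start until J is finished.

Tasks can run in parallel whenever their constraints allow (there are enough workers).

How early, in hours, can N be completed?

J cannot begin until its own release at hour 1. It runs from hour 1 to 1 + 4 = hour 5.
L cannot begin until J (finishes hour 5, plus 3-hour gap → hour 8). It runs from hour 8 to 8 + 8 = hour 16.
M cannot start until L (finishes hour 16); J (finishes hour 5, plus 2-hour gap → hour 7). The controlling bound is hour 16, so M finishes at 16 + 5 = hour 21.
After J (finishes hour 5), K can start at hour 5 and finishes at hour 11.
N cannot start until M (finishes hour 21); K (finishes hour 11); L (finishes hour 16, plus 1-hour gap → hour 17). The controlling bound is hour 21, so N finishes at 21 + 5 = hour 26.

26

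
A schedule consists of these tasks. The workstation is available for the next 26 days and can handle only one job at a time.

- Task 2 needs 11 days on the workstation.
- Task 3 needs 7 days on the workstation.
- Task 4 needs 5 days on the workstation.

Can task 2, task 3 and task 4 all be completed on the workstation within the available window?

Yes

Running back to back, the jobs need 11 + 7 + 5 = 23 days on the workstation.
Since 23 ≤ 26, they fit within the window.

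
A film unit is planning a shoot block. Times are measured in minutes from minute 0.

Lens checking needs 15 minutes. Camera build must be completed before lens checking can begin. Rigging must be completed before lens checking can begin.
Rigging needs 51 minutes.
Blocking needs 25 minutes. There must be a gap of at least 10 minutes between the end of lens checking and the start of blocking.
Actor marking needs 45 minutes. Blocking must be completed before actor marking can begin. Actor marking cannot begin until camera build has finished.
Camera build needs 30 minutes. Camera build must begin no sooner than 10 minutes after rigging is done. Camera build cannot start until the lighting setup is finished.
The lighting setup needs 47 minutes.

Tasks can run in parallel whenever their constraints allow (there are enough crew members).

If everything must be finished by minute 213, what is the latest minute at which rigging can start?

27

Nothing follows actor marking; the deadline of minute 213 is its only limit. It must start by 213 − 45 = minute 168.
Blocking feeds into actor marking (must start by minute 168); so blocking must finish by minute 168 and therefore start by minute 143.
Lens checking feeds into blocking (must start by minute 143, minus 10-minute gap → minute 133); so lens checking must finish by minute 133 and therefore start by minute 118.
For camera build: lens checking (must start by minute 118); actor marking (must start by minute 168). The most restrictive is minute 118; with a 30-minute duration, camera build must start by minute 88.
Rigging feeds camera build (must start by minute 88, minus 10-minute gap → minute 78); lens checking (must start by minute 118). Taking the minimum, rigging must finish by minute 78 and start by 78 − 51 = minute 27.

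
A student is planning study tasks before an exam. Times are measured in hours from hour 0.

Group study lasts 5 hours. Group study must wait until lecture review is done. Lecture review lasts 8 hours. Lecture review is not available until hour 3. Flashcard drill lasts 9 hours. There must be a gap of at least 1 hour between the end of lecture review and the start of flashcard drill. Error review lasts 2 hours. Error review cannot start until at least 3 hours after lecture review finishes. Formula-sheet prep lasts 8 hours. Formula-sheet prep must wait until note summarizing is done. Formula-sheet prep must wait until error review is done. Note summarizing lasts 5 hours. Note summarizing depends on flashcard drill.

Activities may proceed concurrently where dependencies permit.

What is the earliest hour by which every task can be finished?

After its own release at hour 3, lecture review can start at hour 3 and finishes at hour 11.
After lecture review (finishes hour 11), group study can start at hour 11 and finishes at hour 16.
Error review cannot begin until lecture review (finishes hour 11, plus 3-hour gap → hour 14). It runs from hour 14 to 14 + 2 = hour 16.
After lecture review (finishes hour 11, plus 1-hour gap → hour 12), flashcard drill can start at hour 12 and finishes at hour 21.
After flashcard drill (finishes hour 21), note summarizing can start at hour 21 and finishes at hour 26.
Formula-sheet prep has to wait for note summarizing (finishes hour 26); error review (finishes hour 16). The latest of these is hour 26, so formula-sheet prep runs hour 26 to 26 + 8 = hour 34.
All tasks are finished once the last one completes. Finish times: Lecture review at 11, Flashcard drill at 21, Error review at 16, Group study at 16, Note summarizing at 26, Formula-sheet prep at 34. The latest is hour 34.

34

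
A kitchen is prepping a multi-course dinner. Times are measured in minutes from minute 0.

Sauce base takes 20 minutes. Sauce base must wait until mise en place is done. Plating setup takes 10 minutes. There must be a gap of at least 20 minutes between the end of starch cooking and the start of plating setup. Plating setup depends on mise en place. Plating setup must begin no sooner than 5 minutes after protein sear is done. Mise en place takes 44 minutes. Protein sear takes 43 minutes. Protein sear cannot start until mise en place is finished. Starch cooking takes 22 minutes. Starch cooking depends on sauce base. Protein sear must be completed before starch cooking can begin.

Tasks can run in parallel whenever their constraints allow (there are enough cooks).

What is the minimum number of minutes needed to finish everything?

Mise en place has no prerequisites, so it starts at minute 0 and finishes at minute 44.
After mise en place (finishes minute 44), protein sear can start at minute 44 and finishes at minute 87.
Sauce base waits on mise en place (finishes minute 44), so it starts at minute 44 and finishes at 44 + 20 = minute 64.
Starch cooking cannot start until sauce base (finishes minute 64); protein sear (finishes minute 87). The controlling bound is minute 87, so starch cooking finishes at 87 + 22 = minute 109.
Plating setup needs all of starch cooking (finishes minute 109, plus 20-minute gap → minute 129); mise en place (finishes minute 44); protein sear (finishes minute 87, plus 5-minute gap → minute 92). That puts its earliest start at minute 129; it finishes at 129 + 10 = minute 139.
All tasks are finished once the last one completes. Finish times: Mise en place at 44, Sauce base at 64, Protein sear at 87, Starch cooking at 109, Plating setup at 139. The latest is minute 139.

139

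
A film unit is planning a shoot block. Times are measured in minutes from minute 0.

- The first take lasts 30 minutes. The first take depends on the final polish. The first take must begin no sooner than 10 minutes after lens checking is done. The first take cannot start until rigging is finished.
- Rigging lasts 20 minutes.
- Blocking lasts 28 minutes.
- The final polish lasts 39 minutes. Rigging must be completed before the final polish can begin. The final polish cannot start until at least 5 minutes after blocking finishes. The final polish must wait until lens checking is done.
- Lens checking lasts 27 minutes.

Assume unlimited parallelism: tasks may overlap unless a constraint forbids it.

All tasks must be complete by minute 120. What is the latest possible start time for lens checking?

The first take has no dependents, so it just needs to finish by minute 120. Starting by 120 − 30 = minute 90 achieves that.
Since the first take (must start by minute 90) depends on it, the final polish must finish by minute 90. Backing off its 39-minute duration gives a latest start of minute 51.
Lens checking has several dependents: the final polish (must start by minute 51); the first take (must start by minute 90, minus 10-minute gap → minute 80). The earliest of those limits is minute 51, so lens checking must start by 51 − 27 = minute 24.

24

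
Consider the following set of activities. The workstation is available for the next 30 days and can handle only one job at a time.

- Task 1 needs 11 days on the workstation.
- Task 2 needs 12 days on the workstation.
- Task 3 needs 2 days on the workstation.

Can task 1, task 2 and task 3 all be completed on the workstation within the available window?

Running back to back, the jobs need 11 + 12 + 2 = 25 days on the workstation.
Since 25 ≤ 30, they fit within the window.

Yes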